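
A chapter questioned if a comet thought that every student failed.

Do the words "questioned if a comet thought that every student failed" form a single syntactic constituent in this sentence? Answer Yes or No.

These words form the whole verb phrase headed by "questioned", so yes — one constituent.

Yes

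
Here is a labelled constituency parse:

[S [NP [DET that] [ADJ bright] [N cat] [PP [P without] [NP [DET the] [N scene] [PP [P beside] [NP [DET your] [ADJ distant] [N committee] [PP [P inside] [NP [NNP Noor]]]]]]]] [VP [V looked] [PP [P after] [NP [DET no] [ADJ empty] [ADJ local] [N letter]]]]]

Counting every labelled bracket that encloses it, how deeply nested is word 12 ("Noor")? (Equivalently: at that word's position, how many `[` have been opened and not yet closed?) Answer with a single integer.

The word sits inside NNP, which is inside NP, inside PP, inside NP, inside PP, inside NP, inside PP, inside NP, inside S — 9 brackets in all.

9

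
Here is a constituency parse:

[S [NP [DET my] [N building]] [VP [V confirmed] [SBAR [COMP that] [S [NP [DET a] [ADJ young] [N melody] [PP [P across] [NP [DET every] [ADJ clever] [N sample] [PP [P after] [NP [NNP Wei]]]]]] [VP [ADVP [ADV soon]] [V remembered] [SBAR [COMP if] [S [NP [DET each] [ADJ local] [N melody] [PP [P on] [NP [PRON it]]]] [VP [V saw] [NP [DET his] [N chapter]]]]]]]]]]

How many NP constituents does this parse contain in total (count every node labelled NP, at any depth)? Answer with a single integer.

Listing each NP by its span: [NP my building]; [NP a young melody across every clever sample after Wei]; [NP every clever sample after Wei]; [NP Wei]; [NP each local melody on it]; [NP it] … — that makes 7.

7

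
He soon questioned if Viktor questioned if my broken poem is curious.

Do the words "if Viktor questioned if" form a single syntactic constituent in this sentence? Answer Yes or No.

The sequence begins inside the complementizer "if" and ends inside the clause "Viktor questioned if my broken poem is curious"; it crosses a phrase boundary, so no single node in the tree spans exactly those words.

No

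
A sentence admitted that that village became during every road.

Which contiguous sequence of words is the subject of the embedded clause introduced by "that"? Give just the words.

that village

The subject of the embedded clause introduced by "that" is the NP immediately before the verb "became": "that village".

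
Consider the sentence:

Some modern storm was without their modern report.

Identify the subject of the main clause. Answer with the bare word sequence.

"some modern storm" is the NP that combines with the VP headed by "was" to form the main clause — the subject.

some modern storm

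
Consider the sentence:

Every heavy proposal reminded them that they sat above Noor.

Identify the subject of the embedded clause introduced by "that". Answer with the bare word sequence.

they

"they" is the NP that combines with the VP headed by "sat" to form the embedded clause introduced by "that" — the subject.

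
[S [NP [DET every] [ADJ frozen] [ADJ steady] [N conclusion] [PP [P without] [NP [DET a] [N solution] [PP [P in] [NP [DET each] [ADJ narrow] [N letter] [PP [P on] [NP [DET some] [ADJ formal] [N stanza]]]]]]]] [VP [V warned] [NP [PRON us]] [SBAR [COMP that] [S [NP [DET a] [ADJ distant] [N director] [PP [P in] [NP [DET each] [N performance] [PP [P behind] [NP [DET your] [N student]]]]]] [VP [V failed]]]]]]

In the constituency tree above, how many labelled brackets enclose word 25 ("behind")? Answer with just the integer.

Path from the root down to the word: S → VP → SBAR → S → NP → PP → NP → PP → P. That is 9 enclosing brackets.

9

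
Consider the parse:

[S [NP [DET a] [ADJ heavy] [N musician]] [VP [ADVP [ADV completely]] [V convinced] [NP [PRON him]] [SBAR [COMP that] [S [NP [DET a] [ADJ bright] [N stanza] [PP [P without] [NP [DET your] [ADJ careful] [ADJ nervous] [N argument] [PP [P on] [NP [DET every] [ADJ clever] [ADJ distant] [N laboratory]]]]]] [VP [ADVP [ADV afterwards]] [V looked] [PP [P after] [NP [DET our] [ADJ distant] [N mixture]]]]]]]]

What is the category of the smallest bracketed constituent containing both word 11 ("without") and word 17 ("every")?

PP

The smallest bracket enclosing both words is [PP without your careful nervous argument on every clever distant laboratory], so the label is PP.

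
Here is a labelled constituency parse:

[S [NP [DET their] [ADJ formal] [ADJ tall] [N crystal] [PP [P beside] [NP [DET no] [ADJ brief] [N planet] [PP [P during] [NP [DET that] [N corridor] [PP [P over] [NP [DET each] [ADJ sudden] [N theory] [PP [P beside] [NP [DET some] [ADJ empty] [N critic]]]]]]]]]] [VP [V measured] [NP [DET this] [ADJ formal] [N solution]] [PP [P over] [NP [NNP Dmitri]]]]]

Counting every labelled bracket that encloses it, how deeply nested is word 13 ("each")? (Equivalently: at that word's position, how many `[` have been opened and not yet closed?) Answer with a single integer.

9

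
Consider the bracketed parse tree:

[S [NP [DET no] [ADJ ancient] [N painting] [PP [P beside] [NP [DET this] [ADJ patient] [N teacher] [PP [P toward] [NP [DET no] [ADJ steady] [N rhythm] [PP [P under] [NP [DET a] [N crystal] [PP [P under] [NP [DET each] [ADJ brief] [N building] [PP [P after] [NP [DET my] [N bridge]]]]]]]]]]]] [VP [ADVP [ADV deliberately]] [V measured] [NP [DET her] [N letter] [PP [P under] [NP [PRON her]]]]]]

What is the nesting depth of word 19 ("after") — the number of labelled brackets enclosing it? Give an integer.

12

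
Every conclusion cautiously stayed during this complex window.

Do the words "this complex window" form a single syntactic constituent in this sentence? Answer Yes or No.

Yes

The sequence corresponds to a single NP node — the noun phrase "this complex window".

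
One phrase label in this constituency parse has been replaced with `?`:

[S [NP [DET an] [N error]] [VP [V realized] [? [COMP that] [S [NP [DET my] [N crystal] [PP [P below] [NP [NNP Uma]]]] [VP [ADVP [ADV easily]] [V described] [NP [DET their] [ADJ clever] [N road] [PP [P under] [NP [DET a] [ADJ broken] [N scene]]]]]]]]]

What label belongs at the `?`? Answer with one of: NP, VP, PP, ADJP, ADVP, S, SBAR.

SBAR

Looking at what the `?` directly dominates — COMP 'that', S — this is a subordinate clause (SBAR).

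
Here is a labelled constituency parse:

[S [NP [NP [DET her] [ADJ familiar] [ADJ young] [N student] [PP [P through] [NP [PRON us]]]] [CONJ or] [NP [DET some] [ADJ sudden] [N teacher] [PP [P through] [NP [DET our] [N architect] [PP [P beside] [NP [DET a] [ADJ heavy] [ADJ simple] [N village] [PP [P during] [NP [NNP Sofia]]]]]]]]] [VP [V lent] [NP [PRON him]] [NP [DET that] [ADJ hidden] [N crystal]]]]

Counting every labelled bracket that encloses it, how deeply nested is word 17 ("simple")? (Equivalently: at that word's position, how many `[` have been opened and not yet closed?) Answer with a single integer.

Counting open brackets not yet closed at "simple": [S [NP [NP [PP [NP [PP [NP [ADJ = 8.

8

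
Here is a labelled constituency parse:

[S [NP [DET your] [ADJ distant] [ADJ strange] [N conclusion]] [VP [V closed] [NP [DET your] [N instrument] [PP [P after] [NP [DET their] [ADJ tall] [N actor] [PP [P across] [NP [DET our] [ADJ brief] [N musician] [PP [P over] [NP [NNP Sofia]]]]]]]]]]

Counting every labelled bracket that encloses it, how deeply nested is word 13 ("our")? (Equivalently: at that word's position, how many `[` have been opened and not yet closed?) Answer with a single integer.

8

Path from the root down to the word: S → VP → NP → PP → NP → PP → NP → DET. That is 8 enclosing brackets.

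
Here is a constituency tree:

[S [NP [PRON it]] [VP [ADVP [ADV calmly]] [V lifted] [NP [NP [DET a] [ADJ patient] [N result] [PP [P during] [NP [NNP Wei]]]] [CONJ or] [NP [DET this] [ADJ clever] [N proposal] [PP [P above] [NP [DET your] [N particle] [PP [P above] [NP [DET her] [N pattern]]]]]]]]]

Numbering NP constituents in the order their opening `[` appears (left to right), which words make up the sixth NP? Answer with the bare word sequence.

your particle above her pattern

In left-to-right order the NP constituents are "it"; "a patient result during Wei or this clever proposal above your particle above her pattern"; "a patient result during Wei"; "Wei"; "this clever proposal above your particle above her pattern"; "your particle above her pattern"; "her pattern". Number 6 is "your particle above her pattern".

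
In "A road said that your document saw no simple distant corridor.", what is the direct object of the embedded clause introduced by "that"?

Within the embedded clause introduced by "that", the direct object of "saw" is "no simple distant corridor".

no simple distant corridor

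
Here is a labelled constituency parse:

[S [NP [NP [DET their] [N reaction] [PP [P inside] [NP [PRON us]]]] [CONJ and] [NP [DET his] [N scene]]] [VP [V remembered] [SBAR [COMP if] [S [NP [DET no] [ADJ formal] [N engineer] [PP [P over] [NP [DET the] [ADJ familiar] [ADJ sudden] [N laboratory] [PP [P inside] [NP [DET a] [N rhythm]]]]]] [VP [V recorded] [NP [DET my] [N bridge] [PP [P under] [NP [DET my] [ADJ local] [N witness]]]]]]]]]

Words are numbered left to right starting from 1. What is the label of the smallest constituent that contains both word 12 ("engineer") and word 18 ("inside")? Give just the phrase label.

The smallest bracket enclosing both words is [NP no formal engineer over the familiar sudden laboratory inside a rhythm], so the label is NP.

NP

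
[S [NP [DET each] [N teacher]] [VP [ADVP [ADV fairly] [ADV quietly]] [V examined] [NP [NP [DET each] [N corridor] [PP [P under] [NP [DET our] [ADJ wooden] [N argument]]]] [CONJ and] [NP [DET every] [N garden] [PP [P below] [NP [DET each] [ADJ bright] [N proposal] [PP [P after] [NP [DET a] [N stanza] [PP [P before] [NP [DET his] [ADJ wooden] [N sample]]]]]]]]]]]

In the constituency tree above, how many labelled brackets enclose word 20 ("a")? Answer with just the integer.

9

Path from the root down to the word: S → VP → NP → NP → PP → NP → PP → NP → DET. That is 9 enclosing brackets.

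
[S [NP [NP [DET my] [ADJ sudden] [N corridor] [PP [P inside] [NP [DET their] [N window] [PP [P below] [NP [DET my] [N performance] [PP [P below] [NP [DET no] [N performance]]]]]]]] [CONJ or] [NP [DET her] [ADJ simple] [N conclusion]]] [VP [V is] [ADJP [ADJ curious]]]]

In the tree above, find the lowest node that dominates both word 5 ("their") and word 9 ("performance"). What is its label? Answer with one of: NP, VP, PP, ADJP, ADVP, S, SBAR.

NP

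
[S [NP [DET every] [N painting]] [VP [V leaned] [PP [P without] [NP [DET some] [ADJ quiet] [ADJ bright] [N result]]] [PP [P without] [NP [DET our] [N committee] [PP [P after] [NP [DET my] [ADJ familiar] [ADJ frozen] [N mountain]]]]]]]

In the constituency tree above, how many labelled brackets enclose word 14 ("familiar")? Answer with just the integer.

7

Path from the root down to the word: S → VP → PP → NP → PP → NP → ADJ. That is 7 enclosing brackets.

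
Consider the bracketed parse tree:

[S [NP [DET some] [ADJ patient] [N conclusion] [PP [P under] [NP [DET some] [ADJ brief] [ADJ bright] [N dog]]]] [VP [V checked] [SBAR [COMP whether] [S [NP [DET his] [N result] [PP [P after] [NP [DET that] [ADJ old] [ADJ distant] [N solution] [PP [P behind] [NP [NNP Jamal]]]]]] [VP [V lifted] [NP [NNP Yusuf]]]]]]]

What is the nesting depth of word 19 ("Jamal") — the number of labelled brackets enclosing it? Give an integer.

10

Path from the root down to the word: S → VP → SBAR → S → NP → PP → NP → PP → NP → NNP. That is 10 enclosing brackets.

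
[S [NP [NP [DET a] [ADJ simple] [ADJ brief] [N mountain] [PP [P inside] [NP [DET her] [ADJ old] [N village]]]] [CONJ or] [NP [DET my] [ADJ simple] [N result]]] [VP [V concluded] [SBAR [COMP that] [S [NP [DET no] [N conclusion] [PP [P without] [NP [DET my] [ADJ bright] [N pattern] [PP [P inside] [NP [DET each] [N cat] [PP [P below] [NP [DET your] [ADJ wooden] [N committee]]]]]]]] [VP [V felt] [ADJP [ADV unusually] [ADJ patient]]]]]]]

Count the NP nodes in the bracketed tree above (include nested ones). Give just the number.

8

Scanning left to right, an opening `[NP` appears at word positions 1, 1, 6, 10, 15, 18, 22, 25 — 8 in total.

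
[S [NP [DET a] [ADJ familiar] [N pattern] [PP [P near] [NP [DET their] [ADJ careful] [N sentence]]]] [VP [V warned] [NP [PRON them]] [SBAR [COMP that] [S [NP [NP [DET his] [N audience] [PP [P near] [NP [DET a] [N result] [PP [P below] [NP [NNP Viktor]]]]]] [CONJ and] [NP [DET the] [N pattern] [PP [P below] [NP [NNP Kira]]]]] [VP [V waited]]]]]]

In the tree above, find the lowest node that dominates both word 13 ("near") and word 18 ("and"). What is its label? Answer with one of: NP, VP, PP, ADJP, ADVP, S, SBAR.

Word 13 lies under S → VP → SBAR → S → NP → NP → PP → P; word 18 lies under S → VP → SBAR → S → NP → CONJ. The lowest shared node is the NP.

NP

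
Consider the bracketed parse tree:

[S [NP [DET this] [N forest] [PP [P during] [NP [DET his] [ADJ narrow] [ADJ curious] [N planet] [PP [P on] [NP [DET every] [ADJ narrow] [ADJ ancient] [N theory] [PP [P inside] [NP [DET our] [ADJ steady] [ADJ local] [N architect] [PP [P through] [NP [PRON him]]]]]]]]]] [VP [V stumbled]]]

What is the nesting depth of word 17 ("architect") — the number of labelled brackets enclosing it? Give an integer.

Path from the root down to the word: S → NP → PP → NP → PP → NP → PP → NP → N. That is 9 enclosing brackets.

9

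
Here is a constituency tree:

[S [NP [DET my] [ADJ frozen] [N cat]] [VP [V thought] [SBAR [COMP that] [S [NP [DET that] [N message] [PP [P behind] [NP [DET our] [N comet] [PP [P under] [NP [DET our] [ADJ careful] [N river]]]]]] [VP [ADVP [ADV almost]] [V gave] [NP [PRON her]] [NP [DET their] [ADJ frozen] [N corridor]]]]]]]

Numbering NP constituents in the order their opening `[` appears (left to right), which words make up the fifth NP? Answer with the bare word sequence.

her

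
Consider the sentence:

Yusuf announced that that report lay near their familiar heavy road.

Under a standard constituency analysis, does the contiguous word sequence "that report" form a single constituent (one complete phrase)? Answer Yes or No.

Yes

These words form the whole noun phrase headed by "report", so yes — one constituent.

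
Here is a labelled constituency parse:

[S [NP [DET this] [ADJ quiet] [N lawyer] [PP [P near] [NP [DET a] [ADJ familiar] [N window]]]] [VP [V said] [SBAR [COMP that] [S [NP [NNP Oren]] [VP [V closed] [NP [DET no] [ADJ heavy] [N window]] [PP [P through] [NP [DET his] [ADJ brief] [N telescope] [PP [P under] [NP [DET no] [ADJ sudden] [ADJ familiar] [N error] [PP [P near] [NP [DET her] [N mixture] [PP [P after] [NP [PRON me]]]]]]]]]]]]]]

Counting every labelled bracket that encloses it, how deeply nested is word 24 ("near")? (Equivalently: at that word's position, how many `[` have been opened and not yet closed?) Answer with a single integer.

11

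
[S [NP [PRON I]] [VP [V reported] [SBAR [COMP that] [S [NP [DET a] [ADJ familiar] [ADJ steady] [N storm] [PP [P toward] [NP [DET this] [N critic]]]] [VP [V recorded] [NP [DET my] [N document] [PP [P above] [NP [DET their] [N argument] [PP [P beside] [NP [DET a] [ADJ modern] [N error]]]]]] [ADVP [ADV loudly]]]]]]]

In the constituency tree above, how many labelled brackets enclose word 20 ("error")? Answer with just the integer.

Path from the root down to the word: S → VP → SBAR → S → VP → NP → PP → NP → PP → NP → N. That is 11 enclosing brackets.

11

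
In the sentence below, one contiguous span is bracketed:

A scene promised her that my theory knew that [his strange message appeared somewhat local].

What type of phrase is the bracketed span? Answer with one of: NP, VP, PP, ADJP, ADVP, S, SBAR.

The bracketed span "his strange message appeared somewhat local" is headed by "appeared", making it a clause (S).

S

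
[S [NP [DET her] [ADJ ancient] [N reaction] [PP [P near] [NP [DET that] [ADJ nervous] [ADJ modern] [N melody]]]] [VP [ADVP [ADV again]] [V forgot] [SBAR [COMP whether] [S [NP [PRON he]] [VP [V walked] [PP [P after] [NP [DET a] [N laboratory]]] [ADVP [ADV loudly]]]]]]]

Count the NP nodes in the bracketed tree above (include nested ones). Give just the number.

Scanning left to right, an opening `[NP` appears at word positions 1, 5, 12, 15 — 4 in total.

4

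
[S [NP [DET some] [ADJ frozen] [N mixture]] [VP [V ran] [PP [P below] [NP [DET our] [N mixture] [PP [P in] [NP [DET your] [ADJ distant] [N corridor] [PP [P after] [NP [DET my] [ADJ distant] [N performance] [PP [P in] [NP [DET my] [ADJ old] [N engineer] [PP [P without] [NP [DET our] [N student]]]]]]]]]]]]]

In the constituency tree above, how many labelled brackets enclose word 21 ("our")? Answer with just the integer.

The word sits inside DET, which is inside NP, inside PP, inside NP, inside PP, inside NP, inside PP, inside NP, inside PP, inside NP, inside PP, inside VP, inside S — 13 brackets in all.

13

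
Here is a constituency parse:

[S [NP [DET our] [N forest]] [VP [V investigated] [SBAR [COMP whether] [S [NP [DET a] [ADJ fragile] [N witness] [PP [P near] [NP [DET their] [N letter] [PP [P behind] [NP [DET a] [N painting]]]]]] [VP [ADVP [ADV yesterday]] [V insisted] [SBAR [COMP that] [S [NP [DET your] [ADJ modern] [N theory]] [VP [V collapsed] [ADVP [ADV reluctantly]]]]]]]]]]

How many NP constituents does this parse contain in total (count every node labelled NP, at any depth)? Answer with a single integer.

5

Scanning left to right, an opening `[NP` appears at word positions 1, 5, 9, 12, 17 — 5 in total.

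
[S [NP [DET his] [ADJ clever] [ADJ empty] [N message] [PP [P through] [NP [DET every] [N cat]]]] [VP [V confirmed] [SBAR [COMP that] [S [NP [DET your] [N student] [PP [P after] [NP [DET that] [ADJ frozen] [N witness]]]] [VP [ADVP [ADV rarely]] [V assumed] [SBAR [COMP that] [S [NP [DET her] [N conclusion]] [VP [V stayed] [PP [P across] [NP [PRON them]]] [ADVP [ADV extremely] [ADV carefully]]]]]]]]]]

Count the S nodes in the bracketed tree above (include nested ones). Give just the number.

Scanning left to right, an opening `[S` appears at word positions 1, 10, 19 — 3 in total.

3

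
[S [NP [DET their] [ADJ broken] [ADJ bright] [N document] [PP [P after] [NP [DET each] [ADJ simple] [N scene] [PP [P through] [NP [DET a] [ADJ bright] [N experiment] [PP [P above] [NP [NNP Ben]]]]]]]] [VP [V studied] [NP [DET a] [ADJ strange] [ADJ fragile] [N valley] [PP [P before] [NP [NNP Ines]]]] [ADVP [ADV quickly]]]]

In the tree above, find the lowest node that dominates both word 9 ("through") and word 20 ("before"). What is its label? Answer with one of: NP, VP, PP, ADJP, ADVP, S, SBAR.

Word 9 lies under S → NP → PP → NP → PP → P; word 20 lies under S → VP → NP → PP → P. The lowest shared node is the S.

S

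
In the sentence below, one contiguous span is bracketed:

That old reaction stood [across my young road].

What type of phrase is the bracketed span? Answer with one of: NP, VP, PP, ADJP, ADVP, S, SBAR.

PP

The span is built around the preposition "across" — a prepositional phrase (PP).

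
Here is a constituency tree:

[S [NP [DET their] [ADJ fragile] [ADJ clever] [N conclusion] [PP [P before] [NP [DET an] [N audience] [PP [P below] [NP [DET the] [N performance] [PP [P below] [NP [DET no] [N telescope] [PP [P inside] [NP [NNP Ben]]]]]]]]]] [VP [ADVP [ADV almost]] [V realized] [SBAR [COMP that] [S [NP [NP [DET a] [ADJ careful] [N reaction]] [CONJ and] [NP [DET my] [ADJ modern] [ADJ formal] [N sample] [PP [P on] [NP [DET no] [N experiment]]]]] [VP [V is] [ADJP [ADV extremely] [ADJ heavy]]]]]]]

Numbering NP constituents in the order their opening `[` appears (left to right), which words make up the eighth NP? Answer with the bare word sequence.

my modern formal sample on no experiment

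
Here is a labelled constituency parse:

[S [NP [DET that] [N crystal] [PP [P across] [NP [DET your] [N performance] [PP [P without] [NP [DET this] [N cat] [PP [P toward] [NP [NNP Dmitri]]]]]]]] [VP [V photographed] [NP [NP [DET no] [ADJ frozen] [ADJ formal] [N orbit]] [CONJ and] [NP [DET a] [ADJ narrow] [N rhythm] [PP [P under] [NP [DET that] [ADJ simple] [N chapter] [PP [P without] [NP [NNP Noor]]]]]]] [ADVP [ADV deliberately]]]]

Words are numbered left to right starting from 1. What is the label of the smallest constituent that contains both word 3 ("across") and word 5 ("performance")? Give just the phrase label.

The smallest bracket enclosing both words is [PP across your performance without this cat toward Dmitri], so the label is PP.

PP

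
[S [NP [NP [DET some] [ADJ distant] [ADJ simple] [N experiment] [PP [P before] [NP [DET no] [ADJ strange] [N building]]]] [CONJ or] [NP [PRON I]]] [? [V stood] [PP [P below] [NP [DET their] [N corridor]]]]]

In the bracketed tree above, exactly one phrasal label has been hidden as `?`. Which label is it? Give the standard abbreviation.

A constituent whose immediate children are V 'stood', PP is a verb phrase: VP.

VP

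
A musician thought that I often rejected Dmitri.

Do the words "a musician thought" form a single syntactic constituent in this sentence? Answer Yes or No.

The smallest constituent containing the whole sequence is the clause [S a musician thought that I often rejected Dmitri], but the sequence is only part of it — it straddles the boundary between noun phrase "a musician" and verb phrase "thought that I often rejected Dmitri".

No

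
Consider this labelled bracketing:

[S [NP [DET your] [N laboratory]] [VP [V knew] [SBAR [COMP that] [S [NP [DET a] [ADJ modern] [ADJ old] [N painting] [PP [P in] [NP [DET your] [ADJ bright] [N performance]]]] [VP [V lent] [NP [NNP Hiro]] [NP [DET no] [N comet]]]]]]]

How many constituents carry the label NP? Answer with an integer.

Scanning left to right, an opening `[NP` appears at word positions 1, 5, 10, 14, 15 — 5 in total.

5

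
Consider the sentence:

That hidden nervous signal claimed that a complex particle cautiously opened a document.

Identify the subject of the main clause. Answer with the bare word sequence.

"that hidden nervous signal" is the NP that combines with the VP headed by "claimed" to form the main clause — the subject.

that hidden nervous signal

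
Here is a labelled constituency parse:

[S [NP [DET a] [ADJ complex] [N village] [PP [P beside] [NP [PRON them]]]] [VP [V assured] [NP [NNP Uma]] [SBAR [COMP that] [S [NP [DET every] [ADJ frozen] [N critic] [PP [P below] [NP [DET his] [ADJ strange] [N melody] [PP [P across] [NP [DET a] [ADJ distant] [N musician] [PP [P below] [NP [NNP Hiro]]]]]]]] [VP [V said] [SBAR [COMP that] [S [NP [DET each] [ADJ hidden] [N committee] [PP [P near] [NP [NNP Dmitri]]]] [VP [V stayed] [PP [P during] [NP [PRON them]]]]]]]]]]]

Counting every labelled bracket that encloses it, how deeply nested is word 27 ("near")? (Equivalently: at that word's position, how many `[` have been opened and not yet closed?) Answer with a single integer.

10

The word sits inside P, which is inside PP, inside NP, inside S, inside SBAR, inside VP, inside S, inside SBAR, inside VP, inside S — 10 brackets in all.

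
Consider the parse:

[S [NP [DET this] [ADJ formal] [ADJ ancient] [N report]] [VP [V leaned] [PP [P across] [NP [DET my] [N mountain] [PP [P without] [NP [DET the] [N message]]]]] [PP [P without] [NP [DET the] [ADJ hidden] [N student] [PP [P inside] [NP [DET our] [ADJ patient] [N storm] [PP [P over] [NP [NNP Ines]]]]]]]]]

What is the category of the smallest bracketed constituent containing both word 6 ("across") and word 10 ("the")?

PP

Both words fall inside [PP across my mountain without the message] (words 6–11), and no smaller constituent contains them both. Label: PP.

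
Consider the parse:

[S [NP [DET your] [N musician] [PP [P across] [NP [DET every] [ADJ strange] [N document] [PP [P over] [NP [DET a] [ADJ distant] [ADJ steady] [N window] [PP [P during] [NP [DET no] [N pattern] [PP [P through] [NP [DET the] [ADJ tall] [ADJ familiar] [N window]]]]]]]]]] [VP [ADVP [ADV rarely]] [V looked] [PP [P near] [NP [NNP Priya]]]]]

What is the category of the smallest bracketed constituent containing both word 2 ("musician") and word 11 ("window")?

NP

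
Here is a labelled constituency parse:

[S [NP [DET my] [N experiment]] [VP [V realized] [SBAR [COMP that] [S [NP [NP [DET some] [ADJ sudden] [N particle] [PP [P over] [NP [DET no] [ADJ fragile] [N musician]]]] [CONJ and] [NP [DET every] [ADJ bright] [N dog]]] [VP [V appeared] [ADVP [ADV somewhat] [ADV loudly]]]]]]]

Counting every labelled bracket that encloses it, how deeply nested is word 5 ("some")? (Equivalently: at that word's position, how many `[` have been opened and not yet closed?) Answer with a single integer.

Counting open brackets not yet closed at "some": [S [VP [SBAR [S [NP [NP [DET = 7.

7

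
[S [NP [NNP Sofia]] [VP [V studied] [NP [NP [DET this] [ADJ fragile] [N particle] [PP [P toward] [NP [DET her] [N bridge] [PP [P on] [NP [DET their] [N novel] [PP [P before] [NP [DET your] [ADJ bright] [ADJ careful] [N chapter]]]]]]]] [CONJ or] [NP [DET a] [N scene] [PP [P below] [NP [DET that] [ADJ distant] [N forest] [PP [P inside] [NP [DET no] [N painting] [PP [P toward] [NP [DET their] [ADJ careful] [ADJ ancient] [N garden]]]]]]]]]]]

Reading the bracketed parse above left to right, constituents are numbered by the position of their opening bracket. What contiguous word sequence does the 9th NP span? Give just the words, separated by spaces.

no painting toward their careful ancient garden

Opening `[NP` markers occur at word positions 1, 3, 3, 7, 10, 13, 18, 21, 25, 28; the 9th of these opens the constituent [NP no painting toward their careful ancient garden].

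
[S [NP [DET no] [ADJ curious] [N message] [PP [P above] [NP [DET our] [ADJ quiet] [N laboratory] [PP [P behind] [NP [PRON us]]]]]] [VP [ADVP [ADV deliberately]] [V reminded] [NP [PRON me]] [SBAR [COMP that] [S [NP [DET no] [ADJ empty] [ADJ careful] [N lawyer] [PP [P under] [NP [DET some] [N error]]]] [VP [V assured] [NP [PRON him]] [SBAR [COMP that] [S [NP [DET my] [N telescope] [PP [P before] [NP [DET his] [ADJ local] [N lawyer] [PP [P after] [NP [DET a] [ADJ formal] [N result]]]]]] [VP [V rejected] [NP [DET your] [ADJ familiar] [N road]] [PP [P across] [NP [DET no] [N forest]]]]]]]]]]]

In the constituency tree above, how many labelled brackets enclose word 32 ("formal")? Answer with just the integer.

Path from the root down to the word: S → VP → SBAR → S → VP → SBAR → S → NP → PP → NP → PP → NP → ADJ. That is 13 enclosing brackets.

13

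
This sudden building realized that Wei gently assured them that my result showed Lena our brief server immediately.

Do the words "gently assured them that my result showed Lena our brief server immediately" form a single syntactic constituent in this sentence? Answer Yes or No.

Yes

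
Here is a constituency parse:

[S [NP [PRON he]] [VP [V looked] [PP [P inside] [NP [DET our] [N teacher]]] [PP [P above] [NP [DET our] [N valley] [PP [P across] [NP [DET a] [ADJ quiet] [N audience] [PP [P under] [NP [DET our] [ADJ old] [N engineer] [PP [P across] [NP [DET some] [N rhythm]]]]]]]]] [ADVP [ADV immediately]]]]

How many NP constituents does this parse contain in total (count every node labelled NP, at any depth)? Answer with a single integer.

6

The NP constituents are: [NP he]; [NP our teacher]; [NP our valley across a quiet audience under our old engineer across some rhythm]; [NP a quiet audience under our old engineer across some rhythm]; [NP our old engineer across some rhythm]; [NP some rhythm]. Total: 6.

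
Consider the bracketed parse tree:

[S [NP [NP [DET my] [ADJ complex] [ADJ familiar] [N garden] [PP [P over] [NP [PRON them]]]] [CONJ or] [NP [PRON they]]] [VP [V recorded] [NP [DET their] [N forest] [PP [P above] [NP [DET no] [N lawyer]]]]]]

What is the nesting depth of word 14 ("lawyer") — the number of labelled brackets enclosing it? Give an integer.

Counting open brackets not yet closed at "lawyer": [S [VP [NP [PP [NP [N = 6.

6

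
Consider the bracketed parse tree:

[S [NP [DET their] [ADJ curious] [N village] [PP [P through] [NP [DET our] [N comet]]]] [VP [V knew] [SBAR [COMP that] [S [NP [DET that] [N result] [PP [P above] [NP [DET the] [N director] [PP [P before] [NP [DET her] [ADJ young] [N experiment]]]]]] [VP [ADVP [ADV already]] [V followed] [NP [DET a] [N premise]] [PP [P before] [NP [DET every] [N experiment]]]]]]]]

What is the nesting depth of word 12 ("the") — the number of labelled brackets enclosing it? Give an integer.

8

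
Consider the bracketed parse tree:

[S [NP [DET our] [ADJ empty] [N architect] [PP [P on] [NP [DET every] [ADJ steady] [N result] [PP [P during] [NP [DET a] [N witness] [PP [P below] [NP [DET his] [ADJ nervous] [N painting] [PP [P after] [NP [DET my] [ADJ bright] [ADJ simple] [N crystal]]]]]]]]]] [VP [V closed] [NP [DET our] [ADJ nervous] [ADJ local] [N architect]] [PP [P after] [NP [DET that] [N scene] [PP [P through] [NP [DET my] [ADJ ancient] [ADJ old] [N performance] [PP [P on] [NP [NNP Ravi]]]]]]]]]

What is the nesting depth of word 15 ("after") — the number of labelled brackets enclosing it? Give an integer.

Counting open brackets not yet closed at "after": [S [NP [PP [NP [PP [NP [PP [NP [PP [P = 10.

10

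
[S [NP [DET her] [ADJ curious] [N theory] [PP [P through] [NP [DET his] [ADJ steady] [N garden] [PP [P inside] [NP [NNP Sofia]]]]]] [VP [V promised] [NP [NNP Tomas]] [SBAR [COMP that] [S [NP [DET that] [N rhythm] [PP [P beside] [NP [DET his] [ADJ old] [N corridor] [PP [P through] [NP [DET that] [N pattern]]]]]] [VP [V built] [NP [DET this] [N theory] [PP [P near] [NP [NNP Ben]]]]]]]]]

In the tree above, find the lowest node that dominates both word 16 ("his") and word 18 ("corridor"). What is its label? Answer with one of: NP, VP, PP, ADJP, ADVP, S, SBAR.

The smallest bracket enclosing both words is [NP his old corridor through that pattern], so the label is NP.

NP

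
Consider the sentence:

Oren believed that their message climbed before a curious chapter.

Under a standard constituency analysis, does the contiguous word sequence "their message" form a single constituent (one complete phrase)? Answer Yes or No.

Yes

The sequence corresponds to a single NP node — the noun phrase "their message".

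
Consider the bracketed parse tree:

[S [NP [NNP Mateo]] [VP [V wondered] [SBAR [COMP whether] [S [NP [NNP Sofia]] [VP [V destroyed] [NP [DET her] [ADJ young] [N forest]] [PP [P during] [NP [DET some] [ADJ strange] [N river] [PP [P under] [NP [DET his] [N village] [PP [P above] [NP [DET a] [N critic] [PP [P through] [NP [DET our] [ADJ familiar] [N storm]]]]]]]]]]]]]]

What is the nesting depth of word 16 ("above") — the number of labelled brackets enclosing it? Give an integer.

The word sits inside P, which is inside PP, inside NP, inside PP, inside NP, inside PP, inside VP, inside S, inside SBAR, inside VP, inside S — 11 brackets in all.

11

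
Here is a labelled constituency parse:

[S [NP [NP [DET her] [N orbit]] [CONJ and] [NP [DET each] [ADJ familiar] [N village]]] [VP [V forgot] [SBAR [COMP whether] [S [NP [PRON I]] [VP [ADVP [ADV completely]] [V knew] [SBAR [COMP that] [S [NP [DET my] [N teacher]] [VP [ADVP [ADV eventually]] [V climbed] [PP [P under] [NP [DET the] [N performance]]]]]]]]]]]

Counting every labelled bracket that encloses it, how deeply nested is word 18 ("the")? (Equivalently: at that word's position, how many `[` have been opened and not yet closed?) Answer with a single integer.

11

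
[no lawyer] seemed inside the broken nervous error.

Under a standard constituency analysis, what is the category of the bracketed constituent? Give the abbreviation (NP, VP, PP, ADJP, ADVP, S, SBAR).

NP

The bracketed span "no lawyer" is headed by "lawyer", making it a noun phrase (NP).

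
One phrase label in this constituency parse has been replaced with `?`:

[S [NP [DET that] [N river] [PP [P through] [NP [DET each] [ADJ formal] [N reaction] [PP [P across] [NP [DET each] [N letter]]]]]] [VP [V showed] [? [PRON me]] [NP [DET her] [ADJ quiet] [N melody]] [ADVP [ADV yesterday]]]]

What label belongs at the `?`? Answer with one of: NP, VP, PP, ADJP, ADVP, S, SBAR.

NP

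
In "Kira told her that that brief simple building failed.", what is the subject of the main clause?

Kira

In the main clause the verb is "told"; the NP preceding it, "Kira", is the subject.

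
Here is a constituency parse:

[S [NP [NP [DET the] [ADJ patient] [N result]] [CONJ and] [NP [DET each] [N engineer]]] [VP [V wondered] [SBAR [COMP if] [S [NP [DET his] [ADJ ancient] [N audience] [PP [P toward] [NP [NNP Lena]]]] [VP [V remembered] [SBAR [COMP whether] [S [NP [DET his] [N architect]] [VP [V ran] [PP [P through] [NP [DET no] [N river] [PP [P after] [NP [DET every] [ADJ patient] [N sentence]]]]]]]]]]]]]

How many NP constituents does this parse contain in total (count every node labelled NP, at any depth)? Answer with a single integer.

8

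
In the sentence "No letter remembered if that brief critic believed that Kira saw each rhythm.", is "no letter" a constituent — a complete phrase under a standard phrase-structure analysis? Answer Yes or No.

Yes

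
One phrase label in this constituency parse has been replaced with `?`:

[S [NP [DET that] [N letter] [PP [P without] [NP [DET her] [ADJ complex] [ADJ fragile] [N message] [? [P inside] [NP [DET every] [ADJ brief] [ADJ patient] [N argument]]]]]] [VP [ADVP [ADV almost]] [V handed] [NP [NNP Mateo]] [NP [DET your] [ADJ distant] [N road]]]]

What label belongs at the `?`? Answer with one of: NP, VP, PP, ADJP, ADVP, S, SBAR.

The `?` node immediately contains: P 'inside', NP. That is the internal structure of a prepositional phrase, so the label is PP.

PP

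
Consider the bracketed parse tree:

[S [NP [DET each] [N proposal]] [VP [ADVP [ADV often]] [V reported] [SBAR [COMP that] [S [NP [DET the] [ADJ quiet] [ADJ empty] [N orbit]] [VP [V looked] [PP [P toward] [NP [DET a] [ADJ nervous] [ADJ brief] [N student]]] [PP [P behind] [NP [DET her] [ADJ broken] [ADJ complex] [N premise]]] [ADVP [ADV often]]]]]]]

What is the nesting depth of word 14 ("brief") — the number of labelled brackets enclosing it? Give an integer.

8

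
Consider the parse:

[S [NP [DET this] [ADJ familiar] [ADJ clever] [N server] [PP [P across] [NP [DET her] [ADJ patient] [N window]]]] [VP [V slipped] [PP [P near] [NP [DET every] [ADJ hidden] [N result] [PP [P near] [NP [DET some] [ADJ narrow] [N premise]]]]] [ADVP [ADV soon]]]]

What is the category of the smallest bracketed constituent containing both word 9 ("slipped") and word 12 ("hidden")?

VP

Both words fall inside [VP slipped near every hidden result near some narrow premise soon] (words 9–18), and no smaller constituent contains them both. Label: VP.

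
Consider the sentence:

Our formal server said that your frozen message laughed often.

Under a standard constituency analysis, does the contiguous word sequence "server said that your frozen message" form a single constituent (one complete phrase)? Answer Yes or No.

No

The smallest constituent containing the whole sequence is the clause [S our formal server said that your frozen message laughed often], but the sequence is only part of it — it straddles the boundary between noun phrase "our formal server" and verb phrase "said that your frozen message laughed often".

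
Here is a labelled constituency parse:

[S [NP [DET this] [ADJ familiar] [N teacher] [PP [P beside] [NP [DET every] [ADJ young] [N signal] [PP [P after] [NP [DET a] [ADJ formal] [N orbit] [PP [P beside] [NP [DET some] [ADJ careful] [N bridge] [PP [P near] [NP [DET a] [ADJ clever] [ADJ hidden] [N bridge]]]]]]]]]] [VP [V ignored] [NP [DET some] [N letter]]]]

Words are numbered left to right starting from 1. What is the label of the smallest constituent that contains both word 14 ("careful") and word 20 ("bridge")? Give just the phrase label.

NP

Both words fall inside [NP some careful bridge near a clever hidden bridge] (words 13–20), and no smaller constituent contains them both. Label: NP.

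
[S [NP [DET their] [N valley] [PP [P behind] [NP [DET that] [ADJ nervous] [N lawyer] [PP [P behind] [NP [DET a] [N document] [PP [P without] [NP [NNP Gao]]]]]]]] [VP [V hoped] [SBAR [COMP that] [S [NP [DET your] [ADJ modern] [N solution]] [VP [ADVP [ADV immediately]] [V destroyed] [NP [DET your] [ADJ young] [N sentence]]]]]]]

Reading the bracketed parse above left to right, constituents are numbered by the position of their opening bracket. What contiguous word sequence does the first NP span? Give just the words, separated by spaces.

their valley behind that nervous lawyer behind a document without Gao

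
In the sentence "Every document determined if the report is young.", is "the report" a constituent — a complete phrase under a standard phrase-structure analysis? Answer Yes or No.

Yes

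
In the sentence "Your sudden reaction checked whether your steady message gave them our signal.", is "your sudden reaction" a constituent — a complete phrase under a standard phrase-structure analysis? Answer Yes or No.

Yes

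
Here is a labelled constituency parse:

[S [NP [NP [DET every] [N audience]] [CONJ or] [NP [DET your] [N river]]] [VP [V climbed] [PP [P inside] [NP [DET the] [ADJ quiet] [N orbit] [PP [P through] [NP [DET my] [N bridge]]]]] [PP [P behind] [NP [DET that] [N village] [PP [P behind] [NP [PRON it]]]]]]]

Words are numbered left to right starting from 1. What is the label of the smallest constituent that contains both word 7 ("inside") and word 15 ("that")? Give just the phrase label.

VP

Both words fall inside [VP climbed inside the quiet orbit through my bridge behind that village behind it] (words 6–18), and no smaller constituent contains them both. Label: VP.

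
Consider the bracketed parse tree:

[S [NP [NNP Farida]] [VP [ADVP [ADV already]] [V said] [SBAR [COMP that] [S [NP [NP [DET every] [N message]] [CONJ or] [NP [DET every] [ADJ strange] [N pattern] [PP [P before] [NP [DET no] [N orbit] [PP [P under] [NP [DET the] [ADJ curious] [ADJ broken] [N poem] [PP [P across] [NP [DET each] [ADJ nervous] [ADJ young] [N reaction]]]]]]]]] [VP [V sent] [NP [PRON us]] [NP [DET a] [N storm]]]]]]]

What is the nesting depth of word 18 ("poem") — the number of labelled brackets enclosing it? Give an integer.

11

Path from the root down to the word: S → VP → SBAR → S → NP → NP → PP → NP → PP → NP → N. That is 11 enclosing brackets.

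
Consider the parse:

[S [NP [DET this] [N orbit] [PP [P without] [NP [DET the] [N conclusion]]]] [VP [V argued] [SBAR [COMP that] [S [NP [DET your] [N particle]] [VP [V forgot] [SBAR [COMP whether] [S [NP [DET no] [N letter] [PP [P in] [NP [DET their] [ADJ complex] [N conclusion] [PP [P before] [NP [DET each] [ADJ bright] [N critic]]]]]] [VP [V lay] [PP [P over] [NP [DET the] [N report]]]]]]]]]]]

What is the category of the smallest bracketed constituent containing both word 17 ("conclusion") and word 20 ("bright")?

NP

The smallest bracket enclosing both words is [NP their complex conclusion before each bright critic], so the label is NP.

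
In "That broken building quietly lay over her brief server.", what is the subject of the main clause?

"that broken building" is the NP that combines with the VP headed by "lay" to form the main clause — the subject.

that broken building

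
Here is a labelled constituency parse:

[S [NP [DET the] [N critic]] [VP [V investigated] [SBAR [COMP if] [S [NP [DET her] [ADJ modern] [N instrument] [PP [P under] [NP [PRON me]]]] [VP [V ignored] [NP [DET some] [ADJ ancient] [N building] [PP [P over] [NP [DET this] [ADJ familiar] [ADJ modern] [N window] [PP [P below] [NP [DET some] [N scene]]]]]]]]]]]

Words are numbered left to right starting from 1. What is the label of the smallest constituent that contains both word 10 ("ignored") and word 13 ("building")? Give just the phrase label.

Word 10 lies under S → VP → SBAR → S → VP → V; word 13 lies under S → VP → SBAR → S → VP → NP → N. The lowest shared node is the VP.

VP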